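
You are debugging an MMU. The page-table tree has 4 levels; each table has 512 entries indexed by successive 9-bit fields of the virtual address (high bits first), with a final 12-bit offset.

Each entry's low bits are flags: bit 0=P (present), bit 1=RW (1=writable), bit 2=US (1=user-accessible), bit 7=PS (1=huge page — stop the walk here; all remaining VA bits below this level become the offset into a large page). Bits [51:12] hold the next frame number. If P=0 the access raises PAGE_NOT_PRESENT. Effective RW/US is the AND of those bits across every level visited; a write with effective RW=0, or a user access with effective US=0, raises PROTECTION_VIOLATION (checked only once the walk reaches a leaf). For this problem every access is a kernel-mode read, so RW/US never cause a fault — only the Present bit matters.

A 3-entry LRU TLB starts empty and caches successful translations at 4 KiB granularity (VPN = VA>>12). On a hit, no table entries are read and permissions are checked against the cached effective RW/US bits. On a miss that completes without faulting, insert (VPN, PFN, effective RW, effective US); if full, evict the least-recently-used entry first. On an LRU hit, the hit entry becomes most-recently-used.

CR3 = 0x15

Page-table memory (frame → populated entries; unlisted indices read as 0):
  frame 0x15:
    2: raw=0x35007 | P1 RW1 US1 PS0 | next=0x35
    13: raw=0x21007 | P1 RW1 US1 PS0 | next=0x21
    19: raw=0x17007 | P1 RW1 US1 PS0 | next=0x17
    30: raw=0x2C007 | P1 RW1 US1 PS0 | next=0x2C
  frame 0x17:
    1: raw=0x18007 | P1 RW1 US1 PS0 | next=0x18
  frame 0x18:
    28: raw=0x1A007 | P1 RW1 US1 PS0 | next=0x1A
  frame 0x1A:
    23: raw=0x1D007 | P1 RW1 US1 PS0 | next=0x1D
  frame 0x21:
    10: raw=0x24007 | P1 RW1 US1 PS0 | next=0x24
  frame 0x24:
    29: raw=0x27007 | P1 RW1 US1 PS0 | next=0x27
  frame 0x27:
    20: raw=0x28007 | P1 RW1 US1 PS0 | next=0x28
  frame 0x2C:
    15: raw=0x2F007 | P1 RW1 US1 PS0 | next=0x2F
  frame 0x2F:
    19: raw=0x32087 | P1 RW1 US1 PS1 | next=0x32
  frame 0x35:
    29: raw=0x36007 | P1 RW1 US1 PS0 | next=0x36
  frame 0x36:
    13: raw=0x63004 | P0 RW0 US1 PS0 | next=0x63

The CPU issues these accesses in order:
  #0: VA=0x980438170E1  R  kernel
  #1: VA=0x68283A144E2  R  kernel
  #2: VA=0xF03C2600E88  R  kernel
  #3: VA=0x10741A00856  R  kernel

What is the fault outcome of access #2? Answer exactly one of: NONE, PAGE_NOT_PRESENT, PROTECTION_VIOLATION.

Per-access translation:
#0 VA=0x980438170E1 (r,kernel):
  L0: frame=0x15 idx=19 entry=0x17007 [P=1 RW=1 US=1 PS=0]
  L1: frame=0x17 idx=1 entry=0x18007 [P=1 RW=1 US=1 PS=0]
  L2: frame=0x18 idx=28 entry=0x1A007 [P=1 RW=1 US=1 PS=0]
  L3: frame=0x1A idx=23 entry=0x1D007 [P=1 RW=1 US=1 PS=0]
  → PA=0x1D0E1  (4 entries read)
#1 VA=0x68283A144E2 (r,kernel):
  L0: frame=0x15 idx=13 entry=0x21007 [P=1 RW=1 US=1 PS=0]
  L1: frame=0x21 idx=10 entry=0x24007 [P=1 RW=1 US=1 PS=0]
  L2: frame=0x24 idx=29 entry=0x27007 [P=1 RW=1 US=1 PS=0]
  L3: frame=0x27 idx=20 entry=0x28007 [P=1 RW=1 US=1 PS=0]
  → PA=0x284E2  (4 entries read)
#2 VA=0xF03C2600E88 (r,kernel):
  L0: frame=0x15 idx=30 entry=0x2C007 [P=1 RW=1 US=1 PS=0]
  L1: frame=0x2C idx=15 entry=0x2F007 [P=1 RW=1 US=1 PS=0]
  L2: frame=0x2F idx=19 entry=0x32087 [P=1 RW=1 US=1 PS=1]
  → PA=0x32E88 (huge @L2)  (3 entries read)
#3 VA=0x10741A00856 (r,kernel):
  L0: frame=0x15 idx=2 entry=0x35007 [P=1 RW=1 US=1 PS=0]
  L1: frame=0x35 idx=29 entry=0x36007 [P=1 RW=1 US=1 PS=0]
  L2: frame=0x36 idx=13 entry=0x63004 [P=0 RW=0 US=1 PS=0]
  ⇒ fault: PAGE_NOT_PRESENT  — 3 lookups

Access #2 fault: NONE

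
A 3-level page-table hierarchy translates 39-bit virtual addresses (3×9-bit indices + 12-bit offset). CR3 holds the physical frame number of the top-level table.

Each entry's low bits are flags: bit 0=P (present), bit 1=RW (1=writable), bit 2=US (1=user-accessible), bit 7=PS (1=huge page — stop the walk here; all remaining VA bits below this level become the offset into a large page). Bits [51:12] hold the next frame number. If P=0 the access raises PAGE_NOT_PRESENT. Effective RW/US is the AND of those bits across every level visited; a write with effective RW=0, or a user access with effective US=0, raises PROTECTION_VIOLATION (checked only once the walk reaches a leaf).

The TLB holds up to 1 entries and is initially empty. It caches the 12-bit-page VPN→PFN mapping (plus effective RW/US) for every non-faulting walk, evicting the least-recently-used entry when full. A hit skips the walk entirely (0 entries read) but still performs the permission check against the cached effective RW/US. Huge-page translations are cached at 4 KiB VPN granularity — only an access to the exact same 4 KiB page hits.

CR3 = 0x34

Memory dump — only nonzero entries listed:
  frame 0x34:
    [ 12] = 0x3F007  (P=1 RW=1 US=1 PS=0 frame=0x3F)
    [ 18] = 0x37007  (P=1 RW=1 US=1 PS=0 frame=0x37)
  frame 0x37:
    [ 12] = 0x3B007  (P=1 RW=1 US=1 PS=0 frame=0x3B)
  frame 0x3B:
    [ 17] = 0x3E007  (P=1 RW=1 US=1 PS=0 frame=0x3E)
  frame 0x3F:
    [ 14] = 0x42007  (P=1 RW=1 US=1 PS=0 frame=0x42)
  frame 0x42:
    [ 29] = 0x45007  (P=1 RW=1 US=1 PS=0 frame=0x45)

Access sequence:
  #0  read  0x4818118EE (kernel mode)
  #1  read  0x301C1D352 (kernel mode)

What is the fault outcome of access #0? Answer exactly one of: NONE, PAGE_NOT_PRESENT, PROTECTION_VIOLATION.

Per-access translation:
#0 VA=0x4818118EE (r,kernel):
  L0 @0x34[18] → 0x37007  P=1,RW=1,US=1,PS=0
  L1 @0x37[12] → 0x3B007  P=1,RW=1,US=1,PS=0
  L2 @0x3B[17] → 0x3E007  P=1,RW=1,US=1,PS=0
  ⇒ phys 0x3E8EE  [3 reads]
#1 VA=0x301C1D352 (r,kernel):
  L0 @0x34[12] → 0x3F007  P=1,RW=1,US=1,PS=0
  L1 @0x3F[14] → 0x42007  P=1,RW=1,US=1,PS=0
  L2 @0x42[29] → 0x45007  P=1,RW=1,US=1,PS=0
  ⇒ phys 0x45352  [3 reads]

Access #0 fault: NONE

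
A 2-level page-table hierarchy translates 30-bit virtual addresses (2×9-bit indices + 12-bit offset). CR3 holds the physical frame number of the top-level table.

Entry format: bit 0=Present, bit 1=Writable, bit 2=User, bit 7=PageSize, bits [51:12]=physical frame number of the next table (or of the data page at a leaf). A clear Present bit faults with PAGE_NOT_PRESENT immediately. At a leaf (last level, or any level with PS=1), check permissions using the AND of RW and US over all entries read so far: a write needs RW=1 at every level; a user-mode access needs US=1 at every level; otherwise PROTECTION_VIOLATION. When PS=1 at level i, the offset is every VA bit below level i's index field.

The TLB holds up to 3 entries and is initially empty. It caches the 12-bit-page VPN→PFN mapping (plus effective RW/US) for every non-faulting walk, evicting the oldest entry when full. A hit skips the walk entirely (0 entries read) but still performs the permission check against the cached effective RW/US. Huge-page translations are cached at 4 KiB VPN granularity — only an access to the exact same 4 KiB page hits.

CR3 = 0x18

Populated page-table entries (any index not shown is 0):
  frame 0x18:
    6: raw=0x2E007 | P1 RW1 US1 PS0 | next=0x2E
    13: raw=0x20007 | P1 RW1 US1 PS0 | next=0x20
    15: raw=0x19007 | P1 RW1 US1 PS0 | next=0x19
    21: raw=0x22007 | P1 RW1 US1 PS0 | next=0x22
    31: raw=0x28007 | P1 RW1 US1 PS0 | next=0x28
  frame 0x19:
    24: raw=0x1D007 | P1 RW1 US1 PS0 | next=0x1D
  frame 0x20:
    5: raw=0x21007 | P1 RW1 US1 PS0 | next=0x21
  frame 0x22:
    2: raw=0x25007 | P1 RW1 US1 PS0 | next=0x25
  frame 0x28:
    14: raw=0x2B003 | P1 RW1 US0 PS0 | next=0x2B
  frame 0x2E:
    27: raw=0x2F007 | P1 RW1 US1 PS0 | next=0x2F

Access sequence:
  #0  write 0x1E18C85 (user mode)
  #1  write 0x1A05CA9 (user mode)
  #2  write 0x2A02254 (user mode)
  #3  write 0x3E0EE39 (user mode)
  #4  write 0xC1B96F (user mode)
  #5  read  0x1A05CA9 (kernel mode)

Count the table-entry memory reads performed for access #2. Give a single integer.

Per-access translation:
#0 VA=0x1E18C85 (w,user):
  lvl0: tbl 0x18, slot 15 ⇒ 0x19007 (P1/RW1/US1/PS0)
  lvl1: tbl 0x19, slot 24 ⇒ 0x1D007 (P1/RW1/US1/PS0)
  ✓ 0x1DC85  — 2 lookups
#1 VA=0x1A05CA9 (w,user):
  lvl0: tbl 0x18, slot 13 ⇒ 0x20007 (P1/RW1/US1/PS0)
  lvl1: tbl 0x20, slot 5 ⇒ 0x21007 (P1/RW1/US1/PS0)
  ✓ 0x21CA9  — 2 lookups
#2 VA=0x2A02254 (w,user):
  lvl0: tbl 0x18, slot 21 ⇒ 0x22007 (P1/RW1/US1/PS0)
  lvl1: tbl 0x22, slot 2 ⇒ 0x25007 (P1/RW1/US1/PS0)
  ✓ 0x25254  — 2 lookups
#3 VA=0x3E0EE39 (w,user):
  lvl0: tbl 0x18, slot 31 ⇒ 0x28007 (P1/RW1/US1/PS0)
  lvl1: tbl 0x28, slot 14 ⇒ 0x2B003 (P1/RW1/US0/PS0)
  ✗ PROTECTION_VIOLATION  [2 reads]
#4 VA=0xC1B96F (w,user):
  lvl0: tbl 0x18, slot 6 ⇒ 0x2E007 (P1/RW1/US1/PS0)
  lvl1: tbl 0x2E, slot 27 ⇒ 0x2F007 (P1/RW1/US1/PS0)
  ✓ 0x2F96F  — 2 lookups
#5 VA=0x1A05CA9 (r,kernel):
  TLB hit vpn=0x1A05 → PA=0x21CA9

Entries read for #2: 2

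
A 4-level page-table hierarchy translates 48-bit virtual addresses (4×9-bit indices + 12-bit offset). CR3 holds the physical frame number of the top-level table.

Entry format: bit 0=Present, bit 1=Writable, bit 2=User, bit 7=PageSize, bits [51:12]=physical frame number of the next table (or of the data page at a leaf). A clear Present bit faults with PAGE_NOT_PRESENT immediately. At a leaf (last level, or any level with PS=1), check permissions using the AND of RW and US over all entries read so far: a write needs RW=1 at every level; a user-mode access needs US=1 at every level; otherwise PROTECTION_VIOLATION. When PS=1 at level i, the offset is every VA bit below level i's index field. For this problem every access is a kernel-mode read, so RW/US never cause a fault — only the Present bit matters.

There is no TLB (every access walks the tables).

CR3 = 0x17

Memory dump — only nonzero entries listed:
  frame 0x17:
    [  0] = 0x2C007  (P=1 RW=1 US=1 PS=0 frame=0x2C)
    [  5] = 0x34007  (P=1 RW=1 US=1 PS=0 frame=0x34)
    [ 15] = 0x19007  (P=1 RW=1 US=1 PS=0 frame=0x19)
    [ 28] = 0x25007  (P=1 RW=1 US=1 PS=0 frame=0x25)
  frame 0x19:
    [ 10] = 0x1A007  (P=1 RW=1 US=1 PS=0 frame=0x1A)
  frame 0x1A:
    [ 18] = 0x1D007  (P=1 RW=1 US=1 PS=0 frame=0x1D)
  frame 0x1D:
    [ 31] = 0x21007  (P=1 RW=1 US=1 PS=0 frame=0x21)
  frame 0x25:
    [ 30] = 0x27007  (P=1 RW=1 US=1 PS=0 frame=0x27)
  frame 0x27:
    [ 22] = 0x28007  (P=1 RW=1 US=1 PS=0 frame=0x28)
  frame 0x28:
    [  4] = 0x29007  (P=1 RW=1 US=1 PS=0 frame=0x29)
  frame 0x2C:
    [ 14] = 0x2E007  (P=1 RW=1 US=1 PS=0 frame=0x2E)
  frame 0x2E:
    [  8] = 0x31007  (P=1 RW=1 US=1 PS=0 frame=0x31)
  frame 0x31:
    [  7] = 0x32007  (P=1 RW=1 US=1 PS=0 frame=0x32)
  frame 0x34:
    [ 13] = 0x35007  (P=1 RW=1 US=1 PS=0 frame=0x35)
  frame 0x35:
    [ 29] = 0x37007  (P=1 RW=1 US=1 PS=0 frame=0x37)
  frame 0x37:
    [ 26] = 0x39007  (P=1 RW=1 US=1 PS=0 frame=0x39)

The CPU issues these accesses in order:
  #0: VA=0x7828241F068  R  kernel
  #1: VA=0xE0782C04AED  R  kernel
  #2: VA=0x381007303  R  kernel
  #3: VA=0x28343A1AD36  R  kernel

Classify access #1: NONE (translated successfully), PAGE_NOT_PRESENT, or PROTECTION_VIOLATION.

Trace:
#0 VA=0x7828241F068 (r,kernel):
  [0] read 0x17 idx=15: raw=0x19007 flags P=1 W=1 U=1 S=0
  [1] read 0x19 idx=10: raw=0x1A007 flags P=1 W=1 U=1 S=0
  [2] read 0x1A idx=18: raw=0x1D007 flags P=1 W=1 U=1 S=0
  [3] read 0x1D idx=31: raw=0x21007 flags P=1 W=1 U=1 S=0
  → PA=0x21068  (4 entries read)
#1 VA=0xE0782C04AED (r,kernel):
  [0] read 0x17 idx=28: raw=0x25007 flags P=1 W=1 U=1 S=0
  [1] read 0x25 idx=30: raw=0x27007 flags P=1 W=1 U=1 S=0
  [2] read 0x27 idx=22: raw=0x28007 flags P=1 W=1 U=1 S=0
  [3] read 0x28 idx=4: raw=0x29007 flags P=1 W=1 U=1 S=0
  → PA=0x29AED  (4 entries read)
#2 VA=0x381007303 (r,kernel):
  [0] read 0x17 idx=0: raw=0x2C007 flags P=1 W=1 U=1 S=0
  [1] read 0x2C idx=14: raw=0x2E007 flags P=1 W=1 U=1 S=0
  [2] read 0x2E idx=8: raw=0x31007 flags P=1 W=1 U=1 S=0
  [3] read 0x31 idx=7: raw=0x32007 flags P=1 W=1 U=1 S=0
  → PA=0x32303  (4 entries read)
#3 VA=0x28343A1AD36 (r,kernel):
  [0] read 0x17 idx=5: raw=0x34007 flags P=1 W=1 U=1 S=0
  [1] read 0x34 idx=13: raw=0x35007 flags P=1 W=1 U=1 S=0
  [2] read 0x35 idx=29: raw=0x37007 flags P=1 W=1 U=1 S=0
  [3] read 0x37 idx=26: raw=0x39007 flags P=1 W=1 U=1 S=0
  → PA=0x39D36  (4 entries read)

Access #1 fault: NONE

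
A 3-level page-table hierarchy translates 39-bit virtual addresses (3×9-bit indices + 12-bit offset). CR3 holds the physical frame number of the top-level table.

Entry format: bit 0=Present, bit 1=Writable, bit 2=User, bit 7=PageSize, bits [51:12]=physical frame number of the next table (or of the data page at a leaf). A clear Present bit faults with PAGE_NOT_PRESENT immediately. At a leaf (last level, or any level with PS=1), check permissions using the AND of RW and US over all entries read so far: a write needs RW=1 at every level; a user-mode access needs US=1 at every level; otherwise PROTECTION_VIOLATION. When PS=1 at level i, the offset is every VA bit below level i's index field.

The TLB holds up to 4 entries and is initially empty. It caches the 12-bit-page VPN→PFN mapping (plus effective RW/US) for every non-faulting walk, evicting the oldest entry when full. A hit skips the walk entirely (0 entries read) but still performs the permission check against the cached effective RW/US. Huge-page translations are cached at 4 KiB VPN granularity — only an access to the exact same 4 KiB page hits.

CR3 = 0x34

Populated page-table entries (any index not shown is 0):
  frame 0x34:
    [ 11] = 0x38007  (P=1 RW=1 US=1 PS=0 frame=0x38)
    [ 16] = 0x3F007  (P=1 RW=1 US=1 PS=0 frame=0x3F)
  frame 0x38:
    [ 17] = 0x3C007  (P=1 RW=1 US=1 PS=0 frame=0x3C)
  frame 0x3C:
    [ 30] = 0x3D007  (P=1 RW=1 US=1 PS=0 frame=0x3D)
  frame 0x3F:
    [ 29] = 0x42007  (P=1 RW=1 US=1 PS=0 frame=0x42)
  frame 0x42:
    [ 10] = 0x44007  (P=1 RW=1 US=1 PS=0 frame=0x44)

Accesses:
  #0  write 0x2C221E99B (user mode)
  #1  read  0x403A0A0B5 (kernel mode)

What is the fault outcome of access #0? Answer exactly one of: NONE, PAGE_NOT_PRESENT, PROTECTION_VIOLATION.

Trace:
#0 VA=0x2C221E99B (w,user):
  [0] read 0x34 idx=11: raw=0x38007 flags P=1 W=1 U=1 S=0
  [1] read 0x38 idx=17: raw=0x3C007 flags P=1 W=1 U=1 S=0
  [2] read 0x3C idx=30: raw=0x3D007 flags P=1 W=1 U=1 S=0
  ✓ 0x3D99B  — 3 lookups
#1 VA=0x403A0A0B5 (r,kernel):
  [0] read 0x34 idx=16: raw=0x3F007 flags P=1 W=1 U=1 S=0
  [1] read 0x3F idx=29: raw=0x42007 flags P=1 W=1 U=1 S=0
  [2] read 0x42 idx=10: raw=0x44007 flags P=1 W=1 U=1 S=0
  ✓ 0x440B5  — 3 lookups

Access #0 fault: NONE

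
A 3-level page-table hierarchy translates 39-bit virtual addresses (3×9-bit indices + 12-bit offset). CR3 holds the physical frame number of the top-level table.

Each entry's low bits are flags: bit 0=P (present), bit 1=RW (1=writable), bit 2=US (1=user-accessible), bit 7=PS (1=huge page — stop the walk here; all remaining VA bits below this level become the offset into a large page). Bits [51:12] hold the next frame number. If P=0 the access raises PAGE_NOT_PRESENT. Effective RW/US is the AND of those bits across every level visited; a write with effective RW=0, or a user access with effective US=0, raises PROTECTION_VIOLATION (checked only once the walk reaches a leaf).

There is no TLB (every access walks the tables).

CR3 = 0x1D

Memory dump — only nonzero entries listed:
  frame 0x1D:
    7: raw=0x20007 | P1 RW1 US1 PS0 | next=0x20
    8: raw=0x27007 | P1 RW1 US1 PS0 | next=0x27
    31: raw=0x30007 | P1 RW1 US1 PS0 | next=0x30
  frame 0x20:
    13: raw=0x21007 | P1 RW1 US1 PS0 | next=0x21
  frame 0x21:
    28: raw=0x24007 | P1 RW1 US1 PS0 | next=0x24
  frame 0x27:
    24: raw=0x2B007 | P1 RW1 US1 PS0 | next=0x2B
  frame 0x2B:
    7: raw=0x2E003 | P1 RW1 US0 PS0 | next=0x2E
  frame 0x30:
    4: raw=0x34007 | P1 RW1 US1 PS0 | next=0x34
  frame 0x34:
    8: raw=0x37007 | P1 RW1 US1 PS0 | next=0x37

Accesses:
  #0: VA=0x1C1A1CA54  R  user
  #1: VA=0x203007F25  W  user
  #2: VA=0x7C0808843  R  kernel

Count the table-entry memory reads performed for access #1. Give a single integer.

Walk each access:
#0 VA=0x1C1A1CA54 (r,user):
  L0: frame=0x1D idx=7 entry=0x20007 [P=1 RW=1 US=1 PS=0]
  L1: frame=0x20 idx=13 entry=0x21007 [P=1 RW=1 US=1 PS=0]
  L2: frame=0x21 idx=28 entry=0x24007 [P=1 RW=1 US=1 PS=0]
  ⇒ phys 0x24A54  [3 reads]
#1 VA=0x203007F25 (w,user):
  L0: frame=0x1D idx=8 entry=0x27007 [P=1 RW=1 US=1 PS=0]
  L1: frame=0x27 idx=24 entry=0x2B007 [P=1 RW=1 US=1 PS=0]
  L2: frame=0x2B idx=7 entry=0x2E003 [P=1 RW=1 US=0 PS=0]
  → PROTECTION_VIOLATION  (3 entries read)
#2 VA=0x7C0808843 (r,kernel):
  L0: frame=0x1D idx=31 entry=0x30007 [P=1 RW=1 US=1 PS=0]
  L1: frame=0x30 idx=4 entry=0x34007 [P=1 RW=1 US=1 PS=0]
  L2: frame=0x34 idx=8 entry=0x37007 [P=1 RW=1 US=1 PS=0]
  ⇒ phys 0x37843  [3 reads]

Entries read for #1: 3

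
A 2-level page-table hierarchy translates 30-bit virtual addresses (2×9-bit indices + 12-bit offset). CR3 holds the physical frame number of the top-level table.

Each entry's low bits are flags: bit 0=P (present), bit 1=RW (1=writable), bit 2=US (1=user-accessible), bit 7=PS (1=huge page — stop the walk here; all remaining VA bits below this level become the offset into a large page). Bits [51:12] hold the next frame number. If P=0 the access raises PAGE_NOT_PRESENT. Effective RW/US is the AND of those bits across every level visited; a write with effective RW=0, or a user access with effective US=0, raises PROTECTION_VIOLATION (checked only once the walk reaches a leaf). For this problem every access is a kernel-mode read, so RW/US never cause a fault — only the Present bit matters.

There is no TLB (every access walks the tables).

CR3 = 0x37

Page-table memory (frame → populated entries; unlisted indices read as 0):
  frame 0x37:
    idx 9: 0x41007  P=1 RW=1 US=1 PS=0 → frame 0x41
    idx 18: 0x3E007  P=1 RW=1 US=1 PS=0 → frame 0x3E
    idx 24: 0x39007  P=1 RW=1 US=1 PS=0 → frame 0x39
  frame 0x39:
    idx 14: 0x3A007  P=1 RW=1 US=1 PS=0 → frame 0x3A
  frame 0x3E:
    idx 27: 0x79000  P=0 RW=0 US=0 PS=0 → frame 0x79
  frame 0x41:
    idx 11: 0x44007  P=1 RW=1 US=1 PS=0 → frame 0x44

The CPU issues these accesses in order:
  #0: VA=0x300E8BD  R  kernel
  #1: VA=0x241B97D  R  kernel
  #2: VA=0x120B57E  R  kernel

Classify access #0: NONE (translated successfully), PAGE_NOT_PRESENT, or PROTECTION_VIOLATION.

Per-access translation:
#0 VA=0x300E8BD (r,kernel):
  L0: frame=0x37 idx=24 entry=0x39007 [P=1 RW=1 US=1 PS=0]
  L1: frame=0x39 idx=14 entry=0x3A007 [P=1 RW=1 US=1 PS=0]
  ⇒ phys 0x3A8BD  [2 reads]
#1 VA=0x241B97D (r,kernel):
  L0: frame=0x37 idx=18 entry=0x3E007 [P=1 RW=1 US=1 PS=0]
  L1: frame=0x3E idx=27 entry=0x79000 [P=0 RW=0 US=0 PS=0]
  ✗ PAGE_NOT_PRESENT  [2 reads]
#2 VA=0x120B57E (r,kernel):
  L0: frame=0x37 idx=9 entry=0x41007 [P=1 RW=1 US=1 PS=0]
  L1: frame=0x41 idx=11 entry=0x44007 [P=1 RW=1 US=1 PS=0]
  ⇒ phys 0x4457E  [2 reads]

Access #0 fault: NONE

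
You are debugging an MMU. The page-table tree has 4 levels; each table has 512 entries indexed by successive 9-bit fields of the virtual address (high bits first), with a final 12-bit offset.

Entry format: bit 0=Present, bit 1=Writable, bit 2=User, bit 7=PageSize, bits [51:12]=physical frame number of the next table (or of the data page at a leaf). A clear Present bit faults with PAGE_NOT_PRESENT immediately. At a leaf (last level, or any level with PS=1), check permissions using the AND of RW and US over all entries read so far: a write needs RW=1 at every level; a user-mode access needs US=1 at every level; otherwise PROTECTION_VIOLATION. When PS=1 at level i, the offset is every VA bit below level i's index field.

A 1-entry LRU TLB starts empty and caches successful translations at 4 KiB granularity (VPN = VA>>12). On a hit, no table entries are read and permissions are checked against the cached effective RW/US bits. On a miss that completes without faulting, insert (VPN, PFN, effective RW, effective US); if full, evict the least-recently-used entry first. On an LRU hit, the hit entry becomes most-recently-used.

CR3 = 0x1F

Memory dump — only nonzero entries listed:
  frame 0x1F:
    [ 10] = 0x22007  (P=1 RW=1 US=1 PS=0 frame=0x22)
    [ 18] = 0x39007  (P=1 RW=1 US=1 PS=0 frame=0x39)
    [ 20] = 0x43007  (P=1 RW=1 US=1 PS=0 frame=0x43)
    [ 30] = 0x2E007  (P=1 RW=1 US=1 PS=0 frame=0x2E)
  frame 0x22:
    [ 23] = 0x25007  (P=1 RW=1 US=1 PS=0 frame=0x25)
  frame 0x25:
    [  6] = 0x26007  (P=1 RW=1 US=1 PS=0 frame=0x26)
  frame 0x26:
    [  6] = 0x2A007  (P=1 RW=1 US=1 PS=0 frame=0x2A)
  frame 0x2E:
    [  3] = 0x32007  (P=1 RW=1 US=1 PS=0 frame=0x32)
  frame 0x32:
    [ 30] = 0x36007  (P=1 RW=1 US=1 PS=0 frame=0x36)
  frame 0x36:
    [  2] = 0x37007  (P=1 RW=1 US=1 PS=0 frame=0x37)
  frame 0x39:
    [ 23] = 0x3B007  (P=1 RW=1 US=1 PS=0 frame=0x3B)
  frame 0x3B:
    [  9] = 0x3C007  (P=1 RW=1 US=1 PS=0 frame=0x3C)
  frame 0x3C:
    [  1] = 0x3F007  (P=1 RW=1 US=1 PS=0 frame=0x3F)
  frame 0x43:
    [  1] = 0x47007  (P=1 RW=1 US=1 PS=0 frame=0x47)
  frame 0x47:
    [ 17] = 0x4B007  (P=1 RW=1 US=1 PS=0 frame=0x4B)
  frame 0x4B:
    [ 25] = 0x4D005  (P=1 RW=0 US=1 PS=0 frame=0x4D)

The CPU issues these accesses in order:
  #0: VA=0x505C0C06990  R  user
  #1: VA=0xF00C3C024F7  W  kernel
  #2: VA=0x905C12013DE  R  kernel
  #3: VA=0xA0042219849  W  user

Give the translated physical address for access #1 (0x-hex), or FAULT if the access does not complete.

Trace:
#0 VA=0x505C0C06990 (r,user):
  L0 @0x1F[10] → 0x22007  P=1,RW=1,US=1,PS=0
  L1 @0x22[23] → 0x25007  P=1,RW=1,US=1,PS=0
  L2 @0x25[6] → 0x26007  P=1,RW=1,US=1,PS=0
  L3 @0x26[6] → 0x2A007  P=1,RW=1,US=1,PS=0
  ⇒ phys 0x2A990  [4 reads]
#1 VA=0xF00C3C024F7 (w,kernel):
  L0 @0x1F[30] → 0x2E007  P=1,RW=1,US=1,PS=0
  L1 @0x2E[3] → 0x32007  P=1,RW=1,US=1,PS=0
  L2 @0x32[30] → 0x36007  P=1,RW=1,US=1,PS=0
  L3 @0x36[2] → 0x37007  P=1,RW=1,US=1,PS=0
  ⇒ phys 0x374F7  [4 reads]
#2 VA=0x905C12013DE (r,kernel):
  L0 @0x1F[18] → 0x39007  P=1,RW=1,US=1,PS=0
  L1 @0x39[23] → 0x3B007  P=1,RW=1,US=1,PS=0
  L2 @0x3B[9] → 0x3C007  P=1,RW=1,US=1,PS=0
  L3 @0x3C[1] → 0x3F007  P=1,RW=1,US=1,PS=0
  ⇒ phys 0x3F3DE  [4 reads]
#3 VA=0xA0042219849 (w,user):
  L0 @0x1F[20] → 0x43007  P=1,RW=1,US=1,PS=0
  L1 @0x43[1] → 0x47007  P=1,RW=1,US=1,PS=0
  L2 @0x47[17] → 0x4B007  P=1,RW=1,US=1,PS=0
  L3 @0x4B[25] → 0x4D005  P=1,RW=0,US=1,PS=0
  → PROTECTION_VIOLATION  (4 entries read)

Access #1 PA: 0x374F7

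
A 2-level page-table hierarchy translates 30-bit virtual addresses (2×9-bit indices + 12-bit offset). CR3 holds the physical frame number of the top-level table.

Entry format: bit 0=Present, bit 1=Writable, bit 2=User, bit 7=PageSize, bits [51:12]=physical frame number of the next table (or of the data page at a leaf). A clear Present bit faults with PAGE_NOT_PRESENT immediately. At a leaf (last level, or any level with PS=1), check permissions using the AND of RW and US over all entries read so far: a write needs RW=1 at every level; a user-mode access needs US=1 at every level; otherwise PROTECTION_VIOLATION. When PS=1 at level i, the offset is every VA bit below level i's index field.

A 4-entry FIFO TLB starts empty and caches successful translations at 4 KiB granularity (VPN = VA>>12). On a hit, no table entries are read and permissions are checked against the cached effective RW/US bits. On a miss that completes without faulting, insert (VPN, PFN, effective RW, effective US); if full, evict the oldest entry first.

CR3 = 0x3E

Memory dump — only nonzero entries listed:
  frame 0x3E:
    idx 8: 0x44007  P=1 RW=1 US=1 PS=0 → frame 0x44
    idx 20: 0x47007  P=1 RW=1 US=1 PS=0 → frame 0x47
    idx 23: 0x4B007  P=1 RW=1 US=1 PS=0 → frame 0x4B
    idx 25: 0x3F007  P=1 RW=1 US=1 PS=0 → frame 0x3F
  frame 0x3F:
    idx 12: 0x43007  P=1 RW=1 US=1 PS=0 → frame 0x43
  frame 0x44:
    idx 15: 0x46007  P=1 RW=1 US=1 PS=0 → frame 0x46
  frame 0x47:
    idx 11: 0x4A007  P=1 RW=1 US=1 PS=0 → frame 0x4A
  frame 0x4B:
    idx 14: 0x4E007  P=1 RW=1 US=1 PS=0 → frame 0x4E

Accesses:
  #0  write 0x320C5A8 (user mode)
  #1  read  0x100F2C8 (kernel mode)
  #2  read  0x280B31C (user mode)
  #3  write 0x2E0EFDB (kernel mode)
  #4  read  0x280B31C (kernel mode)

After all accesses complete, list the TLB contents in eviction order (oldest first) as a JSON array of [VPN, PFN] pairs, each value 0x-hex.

Trace:
#0 VA=0x320C5A8 (w,user):
  [0] read 0x3E idx=25: raw=0x3F007 flags P=1 W=1 U=1 S=0
  [1] read 0x3F idx=12: raw=0x43007 flags P=1 W=1 U=1 S=0
  → PA=0x435A8  (2 entries read)
#1 VA=0x100F2C8 (r,kernel):
  [0] read 0x3E idx=8: raw=0x44007 flags P=1 W=1 U=1 S=0
  [1] read 0x44 idx=15: raw=0x46007 flags P=1 W=1 U=1 S=0
  → PA=0x462C8  (2 entries read)
#2 VA=0x280B31C (r,user):
  [0] read 0x3E idx=20: raw=0x47007 flags P=1 W=1 U=1 S=0
  [1] read 0x47 idx=11: raw=0x4A007 flags P=1 W=1 U=1 S=0
  → PA=0x4A31C  (2 entries read)
#3 VA=0x2E0EFDB (w,kernel):
  [0] read 0x3E idx=23: raw=0x4B007 flags P=1 W=1 U=1 S=0
  [1] read 0x4B idx=14: raw=0x4E007 flags P=1 W=1 U=1 S=0
  → PA=0x4EFDB  (2 entries read)
#4 VA=0x280B31C (r,kernel):
  TLB hit vpn=0x280B → PA=0x4A31C

TLB: [["0x320C", "0x43"], ["0x100F", "0x46"], ["0x280B", "0x4A"], ["0x2E0E", "0x4E"]]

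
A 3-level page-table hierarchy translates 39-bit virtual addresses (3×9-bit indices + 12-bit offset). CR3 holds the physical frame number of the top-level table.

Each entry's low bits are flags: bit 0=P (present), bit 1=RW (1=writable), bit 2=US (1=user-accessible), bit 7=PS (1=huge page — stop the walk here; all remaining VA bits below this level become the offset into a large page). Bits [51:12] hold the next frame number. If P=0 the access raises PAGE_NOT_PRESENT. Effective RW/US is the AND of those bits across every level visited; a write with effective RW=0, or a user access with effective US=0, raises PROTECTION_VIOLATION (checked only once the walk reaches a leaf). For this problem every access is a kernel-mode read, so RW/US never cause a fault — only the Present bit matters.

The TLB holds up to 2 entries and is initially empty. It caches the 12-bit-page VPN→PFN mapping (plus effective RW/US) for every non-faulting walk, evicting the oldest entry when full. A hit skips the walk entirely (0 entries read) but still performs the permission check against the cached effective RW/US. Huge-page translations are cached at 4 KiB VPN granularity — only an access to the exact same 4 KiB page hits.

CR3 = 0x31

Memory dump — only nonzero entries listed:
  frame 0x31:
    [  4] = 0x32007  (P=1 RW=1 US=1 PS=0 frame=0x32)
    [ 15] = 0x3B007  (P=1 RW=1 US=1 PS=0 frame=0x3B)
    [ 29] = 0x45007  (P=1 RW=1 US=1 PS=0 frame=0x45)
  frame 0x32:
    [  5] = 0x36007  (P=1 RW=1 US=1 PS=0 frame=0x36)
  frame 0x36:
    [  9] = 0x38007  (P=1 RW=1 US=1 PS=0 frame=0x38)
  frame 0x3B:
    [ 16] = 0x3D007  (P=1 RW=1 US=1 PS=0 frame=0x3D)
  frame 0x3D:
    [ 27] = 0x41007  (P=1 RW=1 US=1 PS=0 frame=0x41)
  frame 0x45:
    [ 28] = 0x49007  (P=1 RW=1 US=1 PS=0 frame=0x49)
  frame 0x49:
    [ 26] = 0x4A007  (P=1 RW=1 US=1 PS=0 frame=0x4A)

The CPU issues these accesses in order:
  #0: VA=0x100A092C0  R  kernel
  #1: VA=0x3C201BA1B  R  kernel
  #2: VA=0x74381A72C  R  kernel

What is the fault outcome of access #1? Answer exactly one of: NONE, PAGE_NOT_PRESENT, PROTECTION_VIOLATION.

Per-access translation:
#0 VA=0x100A092C0 (r,kernel):
  lvl0: tbl 0x31, slot 4 ⇒ 0x32007 (P1/RW1/US1/PS0)
  lvl1: tbl 0x32, slot 5 ⇒ 0x36007 (P1/RW1/US1/PS0)
  lvl2: tbl 0x36, slot 9 ⇒ 0x38007 (P1/RW1/US1/PS0)
  ⇒ phys 0x382C0  [3 reads]
#1 VA=0x3C201BA1B (r,kernel):
  lvl0: tbl 0x31, slot 15 ⇒ 0x3B007 (P1/RW1/US1/PS0)
  lvl1: tbl 0x3B, slot 16 ⇒ 0x3D007 (P1/RW1/US1/PS0)
  lvl2: tbl 0x3D, slot 27 ⇒ 0x41007 (P1/RW1/US1/PS0)
  ⇒ phys 0x41A1B  [3 reads]
#2 VA=0x74381A72C (r,kernel):
  lvl0: tbl 0x31, slot 29 ⇒ 0x45007 (P1/RW1/US1/PS0)
  lvl1: tbl 0x45, slot 28 ⇒ 0x49007 (P1/RW1/US1/PS0)
  lvl2: tbl 0x49, slot 26 ⇒ 0x4A007 (P1/RW1/US1/PS0)
  ⇒ phys 0x4A72C  [3 reads]

Access #1 fault: NONE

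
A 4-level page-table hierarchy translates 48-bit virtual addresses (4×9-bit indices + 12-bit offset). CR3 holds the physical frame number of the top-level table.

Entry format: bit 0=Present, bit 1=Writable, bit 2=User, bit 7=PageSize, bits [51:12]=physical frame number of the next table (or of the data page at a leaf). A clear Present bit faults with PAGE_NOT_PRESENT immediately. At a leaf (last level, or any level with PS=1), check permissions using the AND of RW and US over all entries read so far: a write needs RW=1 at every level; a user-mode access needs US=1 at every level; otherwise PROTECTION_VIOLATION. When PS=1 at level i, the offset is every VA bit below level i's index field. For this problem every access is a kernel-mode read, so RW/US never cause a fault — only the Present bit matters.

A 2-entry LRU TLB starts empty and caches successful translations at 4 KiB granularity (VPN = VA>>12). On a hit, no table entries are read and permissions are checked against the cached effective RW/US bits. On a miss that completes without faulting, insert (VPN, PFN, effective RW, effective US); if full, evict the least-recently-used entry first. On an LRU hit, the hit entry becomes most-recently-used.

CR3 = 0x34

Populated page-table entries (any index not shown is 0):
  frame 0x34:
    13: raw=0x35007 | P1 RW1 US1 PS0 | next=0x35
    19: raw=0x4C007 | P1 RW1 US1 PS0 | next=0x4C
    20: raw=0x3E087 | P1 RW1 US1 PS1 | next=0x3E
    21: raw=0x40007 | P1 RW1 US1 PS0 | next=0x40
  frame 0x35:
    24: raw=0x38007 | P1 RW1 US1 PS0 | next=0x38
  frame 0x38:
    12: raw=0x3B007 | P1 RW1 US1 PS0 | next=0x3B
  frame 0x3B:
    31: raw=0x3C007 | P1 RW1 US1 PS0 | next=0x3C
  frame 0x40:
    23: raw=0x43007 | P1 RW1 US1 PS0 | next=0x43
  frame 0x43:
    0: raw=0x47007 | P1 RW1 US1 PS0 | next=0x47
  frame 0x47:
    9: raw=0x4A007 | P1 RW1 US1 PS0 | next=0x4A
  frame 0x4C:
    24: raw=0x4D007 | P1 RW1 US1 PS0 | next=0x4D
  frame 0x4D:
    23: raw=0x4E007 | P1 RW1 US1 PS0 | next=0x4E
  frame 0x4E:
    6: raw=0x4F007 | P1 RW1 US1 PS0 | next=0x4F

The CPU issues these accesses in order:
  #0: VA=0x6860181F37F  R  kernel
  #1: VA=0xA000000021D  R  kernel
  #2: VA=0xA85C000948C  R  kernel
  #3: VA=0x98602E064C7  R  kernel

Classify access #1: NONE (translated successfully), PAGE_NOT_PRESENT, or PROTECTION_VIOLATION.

Trace:
#0 VA=0x6860181F37F (r,kernel):
  [0] read 0x34 idx=13: raw=0x35007 flags P=1 W=1 U=1 S=0
  [1] read 0x35 idx=24: raw=0x38007 flags P=1 W=1 U=1 S=0
  [2] read 0x38 idx=12: raw=0x3B007 flags P=1 W=1 U=1 S=0
  [3] read 0x3B idx=31: raw=0x3C007 flags P=1 W=1 U=1 S=0
  ✓ 0x3C37F  — 4 lookups
#1 VA=0xA000000021D (r,kernel):
  [0] read 0x34 idx=20: raw=0x3E087 flags P=1 W=1 U=1 S=1
  ✓ 0x3E21D (huge @L0)  — 1 lookups
#2 VA=0xA85C000948C (r,kernel):
  [0] read 0x34 idx=21: raw=0x40007 flags P=1 W=1 U=1 S=0
  [1] read 0x40 idx=23: raw=0x43007 flags P=1 W=1 U=1 S=0
  [2] read 0x43 idx=0: raw=0x47007 flags P=1 W=1 U=1 S=0
  [3] read 0x47 idx=9: raw=0x4A007 flags P=1 W=1 U=1 S=0
  ✓ 0x4A48C  — 4 lookups
#3 VA=0x98602E064C7 (r,kernel):
  [0] read 0x34 idx=19: raw=0x4C007 flags P=1 W=1 U=1 S=0
  [1] read 0x4C idx=24: raw=0x4D007 flags P=1 W=1 U=1 S=0
  [2] read 0x4D idx=23: raw=0x4E007 flags P=1 W=1 U=1 S=0
  [3] read 0x4E idx=6: raw=0x4F007 flags P=1 W=1 U=1 S=0
  ✓ 0x4F4C7  — 4 lookups

Access #1 fault: NONE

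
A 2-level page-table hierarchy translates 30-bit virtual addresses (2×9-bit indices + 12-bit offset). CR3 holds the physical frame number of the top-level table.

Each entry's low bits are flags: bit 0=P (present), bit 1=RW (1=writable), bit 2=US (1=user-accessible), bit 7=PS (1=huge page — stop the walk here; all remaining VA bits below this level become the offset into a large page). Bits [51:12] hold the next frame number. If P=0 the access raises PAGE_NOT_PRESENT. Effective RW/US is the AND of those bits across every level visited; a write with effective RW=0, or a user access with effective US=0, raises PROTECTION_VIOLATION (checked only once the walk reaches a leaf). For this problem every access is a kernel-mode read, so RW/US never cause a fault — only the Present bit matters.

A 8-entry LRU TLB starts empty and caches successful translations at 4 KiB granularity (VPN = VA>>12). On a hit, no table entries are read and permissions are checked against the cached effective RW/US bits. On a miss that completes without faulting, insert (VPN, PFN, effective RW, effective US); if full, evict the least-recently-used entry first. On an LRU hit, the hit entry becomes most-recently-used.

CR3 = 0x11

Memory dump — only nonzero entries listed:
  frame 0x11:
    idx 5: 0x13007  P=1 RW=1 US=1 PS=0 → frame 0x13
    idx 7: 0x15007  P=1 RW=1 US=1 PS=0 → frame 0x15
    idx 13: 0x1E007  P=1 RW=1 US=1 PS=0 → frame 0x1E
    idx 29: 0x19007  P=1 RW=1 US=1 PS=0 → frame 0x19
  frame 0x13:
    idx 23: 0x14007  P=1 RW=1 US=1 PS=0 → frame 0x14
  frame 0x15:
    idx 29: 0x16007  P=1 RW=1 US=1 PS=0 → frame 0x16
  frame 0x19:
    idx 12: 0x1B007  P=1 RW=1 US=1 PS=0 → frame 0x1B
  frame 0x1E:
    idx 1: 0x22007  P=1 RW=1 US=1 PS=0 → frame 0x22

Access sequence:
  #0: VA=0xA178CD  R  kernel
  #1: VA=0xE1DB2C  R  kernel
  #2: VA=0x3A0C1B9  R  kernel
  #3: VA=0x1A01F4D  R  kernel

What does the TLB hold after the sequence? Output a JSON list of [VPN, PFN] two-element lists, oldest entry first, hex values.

Walk each access:
#0 VA=0xA178CD (r,kernel):
  L0: frame=0x11 idx=5 entry=0x13007 [P=1 RW=1 US=1 PS=0]
  L1: frame=0x13 idx=23 entry=0x14007 [P=1 RW=1 US=1 PS=0]
  ⇒ phys 0x148CD  [2 reads]
#1 VA=0xE1DB2C (r,kernel):
  L0: frame=0x11 idx=7 entry=0x15007 [P=1 RW=1 US=1 PS=0]
  L1: frame=0x15 idx=29 entry=0x16007 [P=1 RW=1 US=1 PS=0]
  ⇒ phys 0x16B2C  [2 reads]
#2 VA=0x3A0C1B9 (r,kernel):
  L0: frame=0x11 idx=29 entry=0x19007 [P=1 RW=1 US=1 PS=0]
  L1: frame=0x19 idx=12 entry=0x1B007 [P=1 RW=1 US=1 PS=0]
  ⇒ phys 0x1B1B9  [2 reads]
#3 VA=0x1A01F4D (r,kernel):
  L0: frame=0x11 idx=13 entry=0x1E007 [P=1 RW=1 US=1 PS=0]
  L1: frame=0x1E idx=1 entry=0x22007 [P=1 RW=1 US=1 PS=0]
  ⇒ phys 0x22F4D  [2 reads]

TLB: [["0xA17", "0x14"], ["0xE1D", "0x16"], ["0x3A0C", "0x1B"], ["0x1A01", "0x22"]]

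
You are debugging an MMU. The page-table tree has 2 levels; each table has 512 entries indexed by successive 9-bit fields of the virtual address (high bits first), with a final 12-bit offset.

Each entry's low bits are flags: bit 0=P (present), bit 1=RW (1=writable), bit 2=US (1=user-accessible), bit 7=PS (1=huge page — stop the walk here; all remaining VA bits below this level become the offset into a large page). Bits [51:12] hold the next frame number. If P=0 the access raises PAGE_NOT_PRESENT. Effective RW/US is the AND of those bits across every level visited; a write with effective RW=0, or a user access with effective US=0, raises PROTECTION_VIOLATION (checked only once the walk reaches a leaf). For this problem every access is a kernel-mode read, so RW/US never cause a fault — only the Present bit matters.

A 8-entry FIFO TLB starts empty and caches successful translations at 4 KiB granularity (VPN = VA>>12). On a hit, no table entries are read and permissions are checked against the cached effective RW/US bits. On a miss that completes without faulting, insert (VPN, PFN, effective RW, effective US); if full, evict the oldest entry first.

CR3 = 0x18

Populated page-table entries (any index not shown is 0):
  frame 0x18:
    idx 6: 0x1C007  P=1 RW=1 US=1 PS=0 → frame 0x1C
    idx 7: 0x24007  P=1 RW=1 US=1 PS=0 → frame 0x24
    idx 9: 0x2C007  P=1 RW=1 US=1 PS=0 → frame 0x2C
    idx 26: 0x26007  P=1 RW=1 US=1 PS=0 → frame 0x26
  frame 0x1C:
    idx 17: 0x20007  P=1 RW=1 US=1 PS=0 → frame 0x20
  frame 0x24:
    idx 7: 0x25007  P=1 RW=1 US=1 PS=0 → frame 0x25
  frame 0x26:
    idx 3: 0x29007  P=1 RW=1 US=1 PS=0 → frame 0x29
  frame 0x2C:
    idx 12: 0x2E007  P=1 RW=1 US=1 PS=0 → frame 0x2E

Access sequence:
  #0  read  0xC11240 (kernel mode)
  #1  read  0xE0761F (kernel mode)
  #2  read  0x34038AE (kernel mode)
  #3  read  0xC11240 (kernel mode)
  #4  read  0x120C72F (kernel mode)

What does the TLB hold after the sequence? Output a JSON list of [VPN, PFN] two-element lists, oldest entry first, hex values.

Walk each access:
#0 VA=0xC11240 (r,kernel):
  L0: frame=0x18 idx=6 entry=0x1C007 [P=1 RW=1 US=1 PS=0]
  L1: frame=0x1C idx=17 entry=0x20007 [P=1 RW=1 US=1 PS=0]
  → PA=0x20240  (2 entries read)
#1 VA=0xE0761F (r,kernel):
  L0: frame=0x18 idx=7 entry=0x24007 [P=1 RW=1 US=1 PS=0]
  L1: frame=0x24 idx=7 entry=0x25007 [P=1 RW=1 US=1 PS=0]
  → PA=0x2561F  (2 entries read)
#2 VA=0x34038AE (r,kernel):
  L0: frame=0x18 idx=26 entry=0x26007 [P=1 RW=1 US=1 PS=0]
  L1: frame=0x26 idx=3 entry=0x29007 [P=1 RW=1 US=1 PS=0]
  → PA=0x298AE  (2 entries read)
#3 VA=0xC11240 (r,kernel):
  TLB hit vpn=0xC11 → PA=0x20240
#4 VA=0x120C72F (r,kernel):
  L0: frame=0x18 idx=9 entry=0x2C007 [P=1 RW=1 US=1 PS=0]
  L1: frame=0x2C idx=12 entry=0x2E007 [P=1 RW=1 US=1 PS=0]
  → PA=0x2E72F  (2 entries read)

TLB: [["0xC11", "0x20"], ["0xE07", "0x25"], ["0x3403", "0x29"], ["0x120C", "0x2E"]]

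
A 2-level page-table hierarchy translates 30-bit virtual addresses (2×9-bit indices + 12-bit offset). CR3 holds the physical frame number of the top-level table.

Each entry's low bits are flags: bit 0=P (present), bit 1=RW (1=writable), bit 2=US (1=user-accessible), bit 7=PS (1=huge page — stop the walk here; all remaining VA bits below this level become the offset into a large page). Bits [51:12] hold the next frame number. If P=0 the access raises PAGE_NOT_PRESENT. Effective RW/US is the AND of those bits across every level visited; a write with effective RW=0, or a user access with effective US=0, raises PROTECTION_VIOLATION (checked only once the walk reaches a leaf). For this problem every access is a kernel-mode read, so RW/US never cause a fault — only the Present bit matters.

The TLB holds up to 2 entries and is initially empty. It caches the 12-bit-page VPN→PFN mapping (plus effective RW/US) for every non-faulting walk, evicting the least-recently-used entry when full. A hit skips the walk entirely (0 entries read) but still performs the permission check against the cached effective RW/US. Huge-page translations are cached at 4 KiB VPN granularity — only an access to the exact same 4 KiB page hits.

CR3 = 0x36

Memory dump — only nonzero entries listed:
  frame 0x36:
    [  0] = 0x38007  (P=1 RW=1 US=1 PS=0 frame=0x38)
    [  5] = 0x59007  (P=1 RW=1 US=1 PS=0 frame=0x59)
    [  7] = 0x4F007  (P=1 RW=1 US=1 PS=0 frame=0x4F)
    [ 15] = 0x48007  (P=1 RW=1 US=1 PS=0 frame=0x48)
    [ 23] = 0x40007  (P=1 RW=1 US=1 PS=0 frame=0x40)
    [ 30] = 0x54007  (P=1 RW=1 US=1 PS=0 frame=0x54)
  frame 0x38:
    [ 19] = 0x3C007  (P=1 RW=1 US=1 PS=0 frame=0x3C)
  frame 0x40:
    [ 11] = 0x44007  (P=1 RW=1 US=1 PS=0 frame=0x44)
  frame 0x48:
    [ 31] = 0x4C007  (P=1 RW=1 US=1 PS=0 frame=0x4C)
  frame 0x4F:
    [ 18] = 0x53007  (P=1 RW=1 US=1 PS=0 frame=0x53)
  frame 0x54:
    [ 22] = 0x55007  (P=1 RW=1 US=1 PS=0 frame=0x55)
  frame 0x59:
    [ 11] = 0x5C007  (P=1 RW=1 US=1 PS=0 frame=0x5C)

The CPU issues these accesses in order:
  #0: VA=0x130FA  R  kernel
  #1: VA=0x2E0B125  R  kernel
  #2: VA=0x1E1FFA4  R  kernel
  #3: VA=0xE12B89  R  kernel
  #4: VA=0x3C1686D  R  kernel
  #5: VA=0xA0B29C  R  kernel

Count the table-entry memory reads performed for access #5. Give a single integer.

Trace:
#0 VA=0x130FA (r,kernel):
  L0 @0x36[0] → 0x38007  P=1,RW=1,US=1,PS=0
  L1 @0x38[19] → 0x3C007  P=1,RW=1,US=1,PS=0
  ⇒ phys 0x3C0FA  [2 reads]
#1 VA=0x2E0B125 (r,kernel):
  L0 @0x36[23] → 0x40007  P=1,RW=1,US=1,PS=0
  L1 @0x40[11] → 0x44007  P=1,RW=1,US=1,PS=0
  ⇒ phys 0x44125  [2 reads]
#2 VA=0x1E1FFA4 (r,kernel):
  L0 @0x36[15] → 0x48007  P=1,RW=1,US=1,PS=0
  L1 @0x48[31] → 0x4C007  P=1,RW=1,US=1,PS=0
  ⇒ phys 0x4CFA4  [2 reads]
#3 VA=0xE12B89 (r,kernel):
  L0 @0x36[7] → 0x4F007  P=1,RW=1,US=1,PS=0
  L1 @0x4F[18] → 0x53007  P=1,RW=1,US=1,PS=0
  ⇒ phys 0x53B89  [2 reads]
#4 VA=0x3C1686D (r,kernel):
  L0 @0x36[30] → 0x54007  P=1,RW=1,US=1,PS=0
  L1 @0x54[22] → 0x55007  P=1,RW=1,US=1,PS=0
  ⇒ phys 0x5586D  [2 reads]
#5 VA=0xA0B29C (r,kernel):
  L0 @0x36[5] → 0x59007  P=1,RW=1,US=1,PS=0
  L1 @0x59[11] → 0x5C007  P=1,RW=1,US=1,PS=0
  ⇒ phys 0x5C29C  [2 reads]

Entries read for #5: 2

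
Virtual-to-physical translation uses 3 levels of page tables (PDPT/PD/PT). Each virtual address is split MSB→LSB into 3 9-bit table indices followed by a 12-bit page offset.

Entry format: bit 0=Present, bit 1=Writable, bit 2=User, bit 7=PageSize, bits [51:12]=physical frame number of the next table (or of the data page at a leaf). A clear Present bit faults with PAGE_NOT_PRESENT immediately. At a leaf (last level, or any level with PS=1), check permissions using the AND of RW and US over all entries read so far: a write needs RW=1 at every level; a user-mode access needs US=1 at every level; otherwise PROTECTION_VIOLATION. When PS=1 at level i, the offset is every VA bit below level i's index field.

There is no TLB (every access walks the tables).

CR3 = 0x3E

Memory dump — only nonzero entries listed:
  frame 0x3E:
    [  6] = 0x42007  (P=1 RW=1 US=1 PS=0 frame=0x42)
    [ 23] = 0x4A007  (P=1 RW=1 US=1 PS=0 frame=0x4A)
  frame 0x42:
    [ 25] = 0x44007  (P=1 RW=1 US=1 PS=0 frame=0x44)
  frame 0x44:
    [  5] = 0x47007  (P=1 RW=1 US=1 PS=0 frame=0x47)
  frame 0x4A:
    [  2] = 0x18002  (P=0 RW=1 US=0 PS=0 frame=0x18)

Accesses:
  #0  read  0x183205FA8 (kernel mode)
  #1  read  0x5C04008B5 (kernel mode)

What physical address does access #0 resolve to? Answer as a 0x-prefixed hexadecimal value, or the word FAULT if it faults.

Walk each access:
#0 VA=0x183205FA8 (r,kernel):
  L0 @0x3E[6] → 0x42007  P=1,RW=1,US=1,PS=0
  L1 @0x42[25] → 0x44007  P=1,RW=1,US=1,PS=0
  L2 @0x44[5] → 0x47007  P=1,RW=1,US=1,PS=0
  ⇒ phys 0x47FA8  [3 reads]
#1 VA=0x5C04008B5 (r,kernel):
  L0 @0x3E[23] → 0x4A007  P=1,RW=1,US=1,PS=0
  L1 @0x4A[2] → 0x18002  P=0,RW=1,US=0,PS=0
  → PAGE_NOT_PRESENT  (2 entries read)

Access #0 PA: 0x47FA8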